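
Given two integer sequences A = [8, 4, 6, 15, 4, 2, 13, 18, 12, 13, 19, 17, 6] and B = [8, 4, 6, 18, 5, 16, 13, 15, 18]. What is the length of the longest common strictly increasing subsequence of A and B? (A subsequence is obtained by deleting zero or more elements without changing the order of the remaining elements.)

A longest common strictly increasing subsequence is 4, 6, 13, 18 (length 4); it appears in order in both A and B, and no longer such subsequence exists.

4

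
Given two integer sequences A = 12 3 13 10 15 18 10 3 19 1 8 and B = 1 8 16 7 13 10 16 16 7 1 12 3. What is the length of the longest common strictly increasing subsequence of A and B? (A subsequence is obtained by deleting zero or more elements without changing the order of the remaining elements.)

For each value that appears in both, track the longest common increasing run ending there.
The best achievable length is 2; one witness is 1, 8 (A-positions 10,11, B-positions 1,2).

2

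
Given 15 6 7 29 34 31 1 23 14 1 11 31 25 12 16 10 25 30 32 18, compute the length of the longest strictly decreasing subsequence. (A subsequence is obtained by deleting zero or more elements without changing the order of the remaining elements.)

6

Let dp[i] be the longest decreasing subsequence ending at position i. Then dp = [1, 2, 2, 1, 1, 2, 3, 3, 4, 5, 5, 2, 3, 5, 4, 6, 3, 3, 2, 4].
The maximum is 6; one witness is 34, 31, 23, 14, 11, 10 at positions 5,6,8,9,11,16.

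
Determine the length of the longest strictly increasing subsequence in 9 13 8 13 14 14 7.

Let dp[i] be the longest increasing subsequence ending at position i. Then dp = [1, 2, 1, 2, 3, 3, 1].
The maximum is 3; one witness is 9, 13, 14 at positions 1,2,5.

3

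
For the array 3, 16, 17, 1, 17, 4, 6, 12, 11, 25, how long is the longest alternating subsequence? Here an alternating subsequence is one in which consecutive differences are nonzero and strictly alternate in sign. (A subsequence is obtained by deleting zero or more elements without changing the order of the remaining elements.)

8

Track the best alternating length ending on an up-step vs a down-step at each position: up/down = 1/1, 2/1, 2/1, 1/3, 4/1, 4/5, 6/5, 6/5, 6/7, 8/1.
The maximum over both is 8; one such subsequence is 3, 16, 1, 17, 4, 12, 11, 25.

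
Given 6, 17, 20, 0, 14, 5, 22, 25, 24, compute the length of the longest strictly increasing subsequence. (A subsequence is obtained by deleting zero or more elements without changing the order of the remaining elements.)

One longest increasing subsequence is 6, 17, 20, 22, 25 (positions 1,2,3,7,8), of length 5; no longer one exists.

5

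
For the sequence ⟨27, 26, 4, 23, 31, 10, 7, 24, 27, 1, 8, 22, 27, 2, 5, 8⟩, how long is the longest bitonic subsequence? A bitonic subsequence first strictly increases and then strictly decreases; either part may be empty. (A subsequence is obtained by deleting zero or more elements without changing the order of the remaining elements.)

6

Let inc[i] be the LIS ending at i and dec[i] the longest strictly decreasing subsequence starting at i. inc = [1, 1, 1, 2, 3, 2, 2, 3, 4, 1, 3, 4, 5, 2, 3, 4], dec = [6, 5, 2, 4, 4, 3, 2, 3, 3, 1, 2, 2, 2, 1, 1, 1].
max_i inc[i]+dec[i]−1 = 6, with one witness 27, 26, 23, 10, 8, 5.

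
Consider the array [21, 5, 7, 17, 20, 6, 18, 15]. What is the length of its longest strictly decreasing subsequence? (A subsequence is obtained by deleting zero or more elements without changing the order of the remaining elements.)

4

One longest decreasing subsequence is 21, 20, 18, 15 (positions 1,5,7,8), of length 4; no longer one exists.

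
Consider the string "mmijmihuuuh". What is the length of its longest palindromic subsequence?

One longest palindromic subsequence is huuuh (positions 7,8,9,10,11); it reads the same forward and backward, and the interval DP gives dp[1][11] = 5.

5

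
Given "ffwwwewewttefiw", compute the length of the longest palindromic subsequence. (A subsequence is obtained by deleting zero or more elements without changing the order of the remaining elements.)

7

One longest palindromic subsequence is wewewew (positions 3,6,7,8,9,12,15); it reads the same forward and backward, and the interval DP gives dp[1][15] = 7.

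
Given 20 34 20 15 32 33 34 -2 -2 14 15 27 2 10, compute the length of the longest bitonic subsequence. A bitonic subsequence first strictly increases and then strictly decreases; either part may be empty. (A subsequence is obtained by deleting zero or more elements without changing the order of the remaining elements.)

Let inc[i] be the LIS ending at i and dec[i] the longest strictly decreasing subsequence starting at i. inc = [1, 2, 1, 1, 2, 3, 4, 1, 1, 2, 3, 4, 2, 3], dec = [4, 5, 4, 3, 3, 3, 3, 1, 1, 2, 2, 2, 1, 1].
max_i inc[i]+dec[i]−1 = 6, with one witness 20, 34, 20, 15, 14, 10.

6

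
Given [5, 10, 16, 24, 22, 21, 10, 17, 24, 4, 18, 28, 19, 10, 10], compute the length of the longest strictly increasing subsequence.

6

Let dp[i] be the longest increasing subsequence ending at position i. Then dp = [1, 2, 3, 4, 4, 4, 2, 4, 5, 1, 5, 6, 6, 2, 2].
The maximum is 6; one witness is 5, 10, 16, 22, 24, 28 at positions 1,2,3,5,9,12.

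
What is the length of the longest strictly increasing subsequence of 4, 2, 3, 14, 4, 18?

Scanning left to right, the best length ending at each element is: 4→1, 2→1, 3→2, 14→3, 4→3, 18→4.
So the longest increasing subsequence has length 4, e.g. 2, 3, 14, 18.

4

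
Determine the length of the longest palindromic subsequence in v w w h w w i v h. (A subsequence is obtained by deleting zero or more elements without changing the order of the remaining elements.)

One longest palindromic subsequence is vwwhwwv (positions 1,2,3,4,5,6,8); it reads the same forward and backward, and the interval DP gives dp[1][9] = 7.

7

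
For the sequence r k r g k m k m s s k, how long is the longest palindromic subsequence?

5

One longest palindromic subsequence is kmkmk (positions 2,6,7,8,11); it reads the same forward and backward, and the interval DP gives dp[1][11] = 5.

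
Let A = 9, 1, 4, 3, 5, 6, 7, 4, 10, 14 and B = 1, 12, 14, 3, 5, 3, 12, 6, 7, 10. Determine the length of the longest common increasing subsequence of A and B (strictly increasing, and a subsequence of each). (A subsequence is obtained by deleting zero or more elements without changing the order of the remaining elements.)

6

A longest common strictly increasing subsequence is 1, 3, 5, 6, 7, 10 (length 6); it appears in order in both A and B, and no longer such subsequence exists.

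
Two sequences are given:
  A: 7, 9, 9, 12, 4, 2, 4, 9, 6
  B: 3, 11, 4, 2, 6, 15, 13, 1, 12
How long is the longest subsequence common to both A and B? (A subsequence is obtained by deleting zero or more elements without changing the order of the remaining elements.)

A longest common subsequence is 4, 2, 6 (length 3); the LCS DP confirms no longer common subsequence exists.

3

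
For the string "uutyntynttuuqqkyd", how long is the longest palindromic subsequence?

9

Using dp[i][j] = 2 + dp[i+1][j−1] if the ends match, else max(dp[i+1][j], dp[i][j−1]):
dp[1][17] = 9. A witness is uuttnttuu at positions 1,2,3,6,8,9,10,11,12.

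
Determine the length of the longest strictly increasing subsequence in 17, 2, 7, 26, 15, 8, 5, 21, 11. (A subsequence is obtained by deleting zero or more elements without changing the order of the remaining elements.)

4

One longest increasing subsequence is 2, 7, 15, 21 (positions 2,3,5,8), of length 4; no longer one exists.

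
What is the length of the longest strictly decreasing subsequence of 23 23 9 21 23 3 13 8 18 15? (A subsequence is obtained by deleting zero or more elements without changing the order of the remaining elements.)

One longest decreasing subsequence is 23, 21, 13, 8 (positions 1,4,7,8), of length 4; no longer one exists.

4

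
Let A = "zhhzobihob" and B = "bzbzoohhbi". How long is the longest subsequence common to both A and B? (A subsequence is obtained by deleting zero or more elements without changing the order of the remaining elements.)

5

Backtracking the LCS table gives one alignment: z (A1,B4) → h (A2,B7) → h (A3,B8) → b (A6,B9) → i (A7,B10).
So the longest common subsequence has length 5.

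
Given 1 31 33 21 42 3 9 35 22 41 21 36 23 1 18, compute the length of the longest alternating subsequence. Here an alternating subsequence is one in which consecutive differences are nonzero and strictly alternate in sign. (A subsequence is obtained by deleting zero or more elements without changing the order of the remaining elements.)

12

A longest alternating subsequence is 1, 31, 21, 42, 3, 35, 22, 41, 21, 36, 1, 18 (positions 1,2,4,5,6,8,9,10,11,12,14,15); its 11 consecutive differences strictly alternate in sign, and length 12 is optimal.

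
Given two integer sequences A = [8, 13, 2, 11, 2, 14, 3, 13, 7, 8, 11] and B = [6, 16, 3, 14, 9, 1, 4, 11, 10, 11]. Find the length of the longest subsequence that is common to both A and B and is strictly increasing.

2

For each value that appears in both, track the longest common increasing run ending there.
The best achievable length is 2; one witness is 3, 11 (A-positions 7,11, B-positions 3,8).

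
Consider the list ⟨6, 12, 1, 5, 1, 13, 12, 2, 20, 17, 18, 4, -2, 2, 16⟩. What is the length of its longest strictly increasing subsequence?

5

One longest increasing subsequence is 6, 12, 13, 17, 18 (positions 1,2,6,10,11), of length 5; no longer one exists.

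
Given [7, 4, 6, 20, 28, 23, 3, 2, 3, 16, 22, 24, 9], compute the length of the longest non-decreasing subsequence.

5

Scanning left to right, the best length ending at each element is: 7→1, 4→1, 6→2, 20→3, 28→4, 23→4, 3→1, 2→1, 3→2, 16→3, 22→4, 24→5, 9→3.
So the longest non-decreasing subsequence has length 5, e.g. 4, 6, 20, 23, 24.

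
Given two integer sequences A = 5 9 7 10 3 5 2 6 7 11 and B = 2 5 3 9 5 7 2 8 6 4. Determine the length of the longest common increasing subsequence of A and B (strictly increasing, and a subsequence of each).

For each value that appears in both, track the longest common increasing run ending there.
The best achievable length is 3; one witness is 3, 5, 7 (A-positions 5,6,9, B-positions 3,5,6).

3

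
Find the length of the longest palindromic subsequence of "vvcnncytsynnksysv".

9

One longest palindromic subsequence is vnnysynnv (positions 1,4,5,7,9,10,11,12,17); it reads the same forward and backward, and the interval DP gives dp[1][17] = 9.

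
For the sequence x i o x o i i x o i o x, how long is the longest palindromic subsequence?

10

One longest palindromic subsequence is xioxiixoix (positions 1,2,3,4,6,7,8,9,10,12); it reads the same forward and backward, and the interval DP gives dp[1][12] = 10.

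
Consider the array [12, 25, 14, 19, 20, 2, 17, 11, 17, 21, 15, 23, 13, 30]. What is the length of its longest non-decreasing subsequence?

Let dp[i] be the longest non-decreasing subsequence ending at position i. Then dp = [1, 2, 2, 3, 4, 1, 3, 2, 4, 5, 3, 6, 3, 7].
The maximum is 7; one witness is 12, 14, 19, 20, 21, 23, 30 at positions 1,3,4,5,10,12,14.

7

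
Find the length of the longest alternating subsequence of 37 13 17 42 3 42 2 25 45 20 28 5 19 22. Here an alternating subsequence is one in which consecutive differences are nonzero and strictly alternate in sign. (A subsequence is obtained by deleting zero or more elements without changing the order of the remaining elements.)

Track the best alternating length ending on an up-step vs a down-step at each position: up/down = 1/1, 1/2, 3/2, 3/1, 1/4, 5/1, 1/6, 7/6, 7/1, 7/8, 9/8, 7/10, 11/10, 11/10.
The maximum over both is 11; one such subsequence is 37, 13, 17, 3, 42, 2, 25, 20, 28, 5, 19.

11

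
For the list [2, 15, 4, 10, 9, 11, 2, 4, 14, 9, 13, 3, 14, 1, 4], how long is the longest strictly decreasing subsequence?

6

One longest decreasing subsequence is 15, 10, 9, 4, 3, 1 (positions 2,4,5,8,12,14), of length 6; no longer one exists.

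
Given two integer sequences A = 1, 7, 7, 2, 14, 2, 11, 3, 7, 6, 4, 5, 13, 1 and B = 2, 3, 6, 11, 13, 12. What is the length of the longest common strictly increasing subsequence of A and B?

A longest common strictly increasing subsequence is 2, 3, 6, 13 (length 4); it appears in order in both A and B, and no longer such subsequence exists.

4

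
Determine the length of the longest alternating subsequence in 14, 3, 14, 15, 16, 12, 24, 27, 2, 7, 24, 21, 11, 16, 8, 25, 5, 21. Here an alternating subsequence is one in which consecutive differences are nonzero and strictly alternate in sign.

13

Track the best alternating length ending on an up-step vs a down-step at each position: up/down = 1/1, 1/2, 3/1, 3/1, 3/1, 3/4, 5/1, 5/1, 1/6, 7/6, 7/6, 7/8, 7/8, 9/8, 7/10, 11/6, 7/12, 13/12.
The maximum over both is 13; one such subsequence is 14, 3, 14, 12, 24, 2, 24, 11, 16, 8, 25, 5, 21.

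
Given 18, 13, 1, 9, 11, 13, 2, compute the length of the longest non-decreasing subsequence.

4

One longest non-decreasing subsequence is 1, 9, 11, 13 (positions 3,4,5,6), of length 4; no longer one exists.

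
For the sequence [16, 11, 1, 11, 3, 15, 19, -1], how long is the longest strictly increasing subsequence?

Scanning left to right, the best length ending at each element is: 16→1, 11→1, 1→1, 11→2, 3→2, 15→3, 19→4, -1→1.
So the longest increasing subsequence has length 4, e.g. 1, 11, 15, 19.

4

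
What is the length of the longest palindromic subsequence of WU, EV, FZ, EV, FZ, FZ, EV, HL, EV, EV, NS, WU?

8

One longest palindromic subsequence is WU EV EV FZ FZ EV EV WU (positions 1,2,4,5,6,9,10,12); it reads the same forward and backward, and the interval DP gives dp[1][12] = 8.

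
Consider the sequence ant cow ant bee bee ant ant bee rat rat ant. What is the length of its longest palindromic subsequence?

One longest palindromic subsequence is ant bee ant ant bee ant (positions 1,5,6,7,8,11); it reads the same forward and backward, and the interval DP gives dp[1][11] = 6.

6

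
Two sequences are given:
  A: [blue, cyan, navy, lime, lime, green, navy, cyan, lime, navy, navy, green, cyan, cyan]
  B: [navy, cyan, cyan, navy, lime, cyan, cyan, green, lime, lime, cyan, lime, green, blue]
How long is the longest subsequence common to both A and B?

Backtracking the LCS table gives one alignment: cyan (A2,B3) → navy (A3,B4) → lime (A4,B9) → lime (A5,B10) → cyan (A8,B11) → lime (A9,B12) → green (A12,B13).
So the longest common subsequence has length 7.

7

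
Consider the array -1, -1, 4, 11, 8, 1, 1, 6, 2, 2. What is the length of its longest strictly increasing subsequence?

Scanning left to right, the best length ending at each element is: -1→1, -1→1, 4→2, 11→3, 8→3, 1→2, 1→2, 6→3, 2→3, 2→3.
So the longest increasing subsequence has length 3, e.g. -1, 4, 11.

3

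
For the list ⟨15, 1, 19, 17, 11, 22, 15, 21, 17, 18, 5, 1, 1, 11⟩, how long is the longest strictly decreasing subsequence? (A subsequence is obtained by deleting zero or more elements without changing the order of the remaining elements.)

5

One longest decreasing subsequence is 19, 17, 11, 5, 1 (positions 3,4,5,11,12), of length 5; no longer one exists.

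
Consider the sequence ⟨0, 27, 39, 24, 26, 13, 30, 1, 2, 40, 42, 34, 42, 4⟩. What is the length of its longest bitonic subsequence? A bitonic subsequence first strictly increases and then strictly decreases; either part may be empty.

8

Let inc[i] be the LIS ending at i and dec[i] the longest strictly decreasing subsequence starting at i. inc = [1, 2, 3, 2, 3, 2, 4, 2, 3, 5, 6, 5, 6, 4], dec = [1, 4, 4, 3, 3, 2, 2, 1, 1, 3, 3, 2, 2, 1].
max_i inc[i]+dec[i]−1 = 8, with one witness 0, 24, 26, 30, 40, 42, 34, 4.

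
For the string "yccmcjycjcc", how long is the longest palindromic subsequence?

Using dp[i][j] = 2 + dp[i+1][j−1] if the ends match, else max(dp[i+1][j], dp[i][j−1]):
dp[1][11] = 7. A witness is ccjcjcc at positions 2,3,6,8,9,10,11.

7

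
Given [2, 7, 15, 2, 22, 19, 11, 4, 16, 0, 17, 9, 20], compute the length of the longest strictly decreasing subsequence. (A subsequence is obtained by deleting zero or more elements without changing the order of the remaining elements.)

5

Scanning left to right, the best length ending at each element is: 2→1, 7→1, 15→1, 2→2, 22→1, 19→2, 11→3, 4→4, 16→3, 0→5, 17→3, 9→4, 20→2.
So the longest decreasing subsequence has length 5, e.g. 22, 19, 11, 4, 0.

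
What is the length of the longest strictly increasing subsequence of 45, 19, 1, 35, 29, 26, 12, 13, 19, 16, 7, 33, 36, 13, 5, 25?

One longest increasing subsequence is 1, 12, 13, 19, 33, 36 (positions 3,7,8,9,12,13), of length 6; no longer one exists.

6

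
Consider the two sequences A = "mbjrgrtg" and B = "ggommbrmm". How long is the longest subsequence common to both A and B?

3

Backtracking the LCS table gives one alignment: m (A1,B5) → b (A2,B6) → r (A4,B7).
So the longest common subsequence has length 3.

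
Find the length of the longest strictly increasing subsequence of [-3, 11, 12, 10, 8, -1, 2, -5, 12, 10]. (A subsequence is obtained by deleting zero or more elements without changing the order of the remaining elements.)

One longest increasing subsequence is -3, -1, 2, 12 (positions 1,6,7,9), of length 4; no longer one exists.

4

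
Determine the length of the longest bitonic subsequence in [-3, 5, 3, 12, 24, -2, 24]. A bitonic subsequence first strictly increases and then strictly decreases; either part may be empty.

5

Let inc[i] be the LIS ending at i and dec[i] the longest strictly decreasing subsequence starting at i. inc = [1, 2, 2, 3, 4, 2, 4], dec = [1, 3, 2, 2, 2, 1, 1].
max_i inc[i]+dec[i]−1 = 5, with one witness -3, 5, 12, 24, -2.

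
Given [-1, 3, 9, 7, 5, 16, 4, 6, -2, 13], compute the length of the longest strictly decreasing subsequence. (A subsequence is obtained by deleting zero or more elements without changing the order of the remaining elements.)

5

One longest decreasing subsequence is 9, 7, 5, 4, -2 (positions 3,4,5,7,9), of length 5; no longer one exists.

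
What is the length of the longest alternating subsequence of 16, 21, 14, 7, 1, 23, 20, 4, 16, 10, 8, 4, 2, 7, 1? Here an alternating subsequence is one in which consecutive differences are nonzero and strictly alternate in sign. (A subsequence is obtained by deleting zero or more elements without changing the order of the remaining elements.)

9

Track the best alternating length ending on an up-step vs a down-step at each position: up/down = 1/1, 2/1, 1/3, 1/3, 1/3, 4/1, 4/5, 4/5, 6/5, 6/7, 6/7, 4/7, 4/7, 8/7, 1/9.
The maximum over both is 9; one such subsequence is 16, 21, 14, 23, 4, 16, 4, 7, 1.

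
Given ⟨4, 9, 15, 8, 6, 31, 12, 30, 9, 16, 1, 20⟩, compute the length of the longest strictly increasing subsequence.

One longest increasing subsequence is 4, 9, 15, 16, 20 (positions 1,2,3,10,12), of length 5; no longer one exists.

5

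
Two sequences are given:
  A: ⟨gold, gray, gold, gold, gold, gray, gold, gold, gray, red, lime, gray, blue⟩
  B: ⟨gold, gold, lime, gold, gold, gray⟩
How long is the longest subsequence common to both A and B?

A longest common subsequence is gold, gold, gold, gold, gray (length 5); the LCS DP confirms no longer common subsequence exists.

5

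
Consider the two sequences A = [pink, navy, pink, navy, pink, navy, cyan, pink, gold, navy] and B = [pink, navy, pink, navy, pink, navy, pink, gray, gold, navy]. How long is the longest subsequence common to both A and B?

Backtracking the LCS table gives one alignment: pink (A1,B1) → navy (A2,B2) → pink (A3,B3) → navy (A4,B4) → pink (A5,B5) → navy (A6,B6) → pink (A8,B7) → gold (A9,B9) → navy (A10,B10).
So the longest common subsequence has length 9.

9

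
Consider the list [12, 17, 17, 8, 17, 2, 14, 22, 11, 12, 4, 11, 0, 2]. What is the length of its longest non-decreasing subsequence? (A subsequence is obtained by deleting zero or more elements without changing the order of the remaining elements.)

5

Let dp[i] be the longest non-decreasing subsequence ending at position i. Then dp = [1, 2, 3, 1, 4, 1, 2, 5, 2, 3, 2, 3, 1, 2].
The maximum is 5; one witness is 12, 17, 17, 17, 22 at positions 1,2,3,5,8.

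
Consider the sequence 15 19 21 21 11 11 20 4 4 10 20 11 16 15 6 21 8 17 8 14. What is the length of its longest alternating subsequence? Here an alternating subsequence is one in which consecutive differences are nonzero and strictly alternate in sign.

A longest alternating subsequence is 15, 19, 11, 20, 4, 20, 11, 16, 15, 21, 8, 17, 8, 14 (positions 1,2,5,7,8,11,12,13,14,16,17,18,19,20); its 13 consecutive differences strictly alternate in sign, and length 14 is optimal.

14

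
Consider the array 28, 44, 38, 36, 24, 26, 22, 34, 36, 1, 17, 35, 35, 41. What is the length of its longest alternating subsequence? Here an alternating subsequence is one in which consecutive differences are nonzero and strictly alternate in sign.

8

Track the best alternating length ending on an up-step vs a down-step at each position: up/down = 1/1, 2/1, 2/3, 2/3, 1/3, 4/3, 1/5, 6/3, 6/3, 1/7, 8/7, 8/7, 8/7, 8/3.
The maximum over both is 8; one such subsequence is 28, 44, 24, 26, 22, 34, 1, 17.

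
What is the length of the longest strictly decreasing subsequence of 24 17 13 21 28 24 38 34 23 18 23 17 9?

6

Scanning left to right, the best length ending at each element is: 24→1, 17→2, 13→3, 21→2, 28→1, 24→2, 38→1, 34→2, 23→3, 18→4, 23→3, 17→5, 9→6.
So the longest decreasing subsequence has length 6, e.g. 28, 24, 23, 18, 17, 9.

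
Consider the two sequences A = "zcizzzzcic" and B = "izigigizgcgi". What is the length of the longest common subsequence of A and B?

5

A longest common subsequence is zizci (length 5); the LCS DP confirms no longer common subsequence exists.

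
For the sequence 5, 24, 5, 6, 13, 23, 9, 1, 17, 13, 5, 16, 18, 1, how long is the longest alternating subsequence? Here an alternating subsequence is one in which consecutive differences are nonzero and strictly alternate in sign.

Track the best alternating length ending on an up-step vs a down-step at each position: up/down = 1/1, 2/1, 1/3, 4/3, 4/3, 4/3, 4/5, 1/5, 6/5, 6/7, 6/7, 8/7, 8/5, 1/9.
The maximum over both is 9; one such subsequence is 5, 24, 5, 13, 9, 17, 13, 16, 1.

9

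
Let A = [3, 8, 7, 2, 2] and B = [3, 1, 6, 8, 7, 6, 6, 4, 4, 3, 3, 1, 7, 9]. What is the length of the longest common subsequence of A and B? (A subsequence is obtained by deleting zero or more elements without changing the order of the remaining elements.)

3

Backtracking the LCS table gives one alignment: 3 (A1,B1) → 8 (A2,B4) → 7 (A3,B13).
So the longest common subsequence has length 3.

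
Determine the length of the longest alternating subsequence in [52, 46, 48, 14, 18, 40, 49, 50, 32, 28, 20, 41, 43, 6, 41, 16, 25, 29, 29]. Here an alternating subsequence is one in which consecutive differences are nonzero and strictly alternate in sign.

11

Track the best alternating length ending on an up-step vs a down-step at each position: up/down = 1/1, 1/2, 3/2, 1/4, 5/4, 5/4, 5/2, 5/2, 5/6, 5/6, 5/6, 7/6, 7/6, 1/8, 9/8, 9/10, 11/10, 11/10, 11/10.
The maximum over both is 11; one such subsequence is 52, 46, 48, 14, 40, 32, 41, 6, 41, 16, 25.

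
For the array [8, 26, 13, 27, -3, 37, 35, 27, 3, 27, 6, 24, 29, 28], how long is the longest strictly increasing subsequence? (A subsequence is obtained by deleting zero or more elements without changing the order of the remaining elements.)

5

Scanning left to right, the best length ending at each element is: 8→1, 26→2, 13→2, 27→3, -3→1, 37→4, 35→4, 27→3, 3→2, 27→3, 6→3, 24→4, 29→5, 28→5.
So the longest increasing subsequence has length 5, e.g. -3, 3, 6, 24, 29.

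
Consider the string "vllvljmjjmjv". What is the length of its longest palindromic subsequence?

One longest palindromic subsequence is vjmjjmjv (positions 1,6,7,8,9,10,11,12); it reads the same forward and backward, and the interval DP gives dp[1][12] = 8.

8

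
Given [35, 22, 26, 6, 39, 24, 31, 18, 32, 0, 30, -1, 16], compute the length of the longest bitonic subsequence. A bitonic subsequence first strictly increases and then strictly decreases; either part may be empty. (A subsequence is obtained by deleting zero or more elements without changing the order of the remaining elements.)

One longest bitonic subsequence is 22, 26, 39, 31, 18, 0, -1 (positions 2,3,5,7,8,10,12): it rises to 39 then falls. Length 7 is optimal.

7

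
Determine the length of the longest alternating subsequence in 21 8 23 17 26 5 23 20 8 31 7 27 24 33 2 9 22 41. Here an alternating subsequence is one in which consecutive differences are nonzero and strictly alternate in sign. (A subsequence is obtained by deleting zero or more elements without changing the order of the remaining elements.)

Track the best alternating length ending on an up-step vs a down-step at each position: up/down = 1/1, 1/2, 3/1, 3/4, 5/1, 1/6, 7/6, 7/8, 7/8, 9/1, 7/10, 11/10, 11/12, 13/1, 1/14, 15/14, 15/14, 15/1.
The maximum over both is 15; one such subsequence is 21, 8, 23, 17, 26, 5, 23, 20, 31, 7, 27, 24, 33, 2, 9.

15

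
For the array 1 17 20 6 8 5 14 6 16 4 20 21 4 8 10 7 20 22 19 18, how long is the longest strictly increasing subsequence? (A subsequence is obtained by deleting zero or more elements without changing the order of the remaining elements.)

8

One longest increasing subsequence is 1, 6, 8, 14, 16, 20, 21, 22 (positions 1,4,5,7,9,11,12,18), of length 8; no longer one exists.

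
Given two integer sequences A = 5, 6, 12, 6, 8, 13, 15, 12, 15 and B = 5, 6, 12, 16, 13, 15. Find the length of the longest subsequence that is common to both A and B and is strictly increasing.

5

A longest common strictly increasing subsequence is 5, 6, 12, 13, 15 (length 5); it appears in order in both A and B, and no longer such subsequence exists.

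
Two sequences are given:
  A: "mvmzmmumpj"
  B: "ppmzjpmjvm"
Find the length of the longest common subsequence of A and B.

A longest common subsequence is mzmm (length 4); the LCS DP confirms no longer common subsequence exists.

4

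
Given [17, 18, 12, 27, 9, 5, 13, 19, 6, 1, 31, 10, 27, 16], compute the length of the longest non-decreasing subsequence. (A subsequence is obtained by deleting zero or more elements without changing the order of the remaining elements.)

Scanning left to right, the best length ending at each element is: 17→1, 18→2, 12→1, 27→3, 9→1, 5→1, 13→2, 19→3, 6→2, 1→1, 31→4, 10→3, 27→4, 16→4.
So the longest non-decreasing subsequence has length 4, e.g. 17, 18, 27, 31.

4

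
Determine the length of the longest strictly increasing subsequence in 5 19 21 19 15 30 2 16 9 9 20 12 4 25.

Let dp[i] be the longest increasing subsequence ending at position i. Then dp = [1, 2, 3, 2, 2, 4, 1, 3, 2, 2, 4, 3, 2, 5].
The maximum is 5; one witness is 5, 15, 16, 20, 25 at positions 1,5,8,11,14.

5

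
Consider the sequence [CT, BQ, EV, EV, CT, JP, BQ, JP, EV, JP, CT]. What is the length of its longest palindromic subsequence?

7

Using dp[i][j] = 2 + dp[i+1][j−1] if the ends match, else max(dp[i+1][j], dp[i][j−1]):
dp[1][11] = 7. A witness is CT EV JP BQ JP EV CT at positions 1,4,6,7,8,9,11.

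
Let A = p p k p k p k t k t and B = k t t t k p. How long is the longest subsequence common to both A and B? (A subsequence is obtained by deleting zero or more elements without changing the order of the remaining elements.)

Backtracking the LCS table gives one alignment: k (A3,B1) → k (A5,B5) → p (A6,B6).
So the longest common subsequence has length 3.

3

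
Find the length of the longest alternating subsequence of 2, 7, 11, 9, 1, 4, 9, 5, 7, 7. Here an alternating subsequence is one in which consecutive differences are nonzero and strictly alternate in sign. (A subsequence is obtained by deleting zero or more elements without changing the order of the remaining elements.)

A longest alternating subsequence is 2, 7, 1, 9, 5, 7 (positions 1,2,5,7,8,9); its 5 consecutive differences strictly alternate in sign, and length 6 is optimal.

6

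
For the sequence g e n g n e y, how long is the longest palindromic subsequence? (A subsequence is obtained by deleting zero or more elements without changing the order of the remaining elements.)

5

Using dp[i][j] = 2 + dp[i+1][j−1] if the ends match, else max(dp[i+1][j], dp[i][j−1]):
dp[1][7] = 5. A witness is engne at positions 2,3,4,5,6.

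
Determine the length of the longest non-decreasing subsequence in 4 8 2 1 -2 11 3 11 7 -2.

Let dp[i] be the longest non-decreasing subsequence ending at position i. Then dp = [1, 2, 1, 1, 1, 3, 2, 4, 3, 2].
The maximum is 4; one witness is 4, 8, 11, 11 at positions 1,2,6,8.

4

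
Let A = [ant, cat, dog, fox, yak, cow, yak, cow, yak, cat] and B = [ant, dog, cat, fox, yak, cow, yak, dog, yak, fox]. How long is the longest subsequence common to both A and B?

7

Backtracking the LCS table gives one alignment: ant (A1,B1) → cat (A2,B3) → fox (A4,B4) → yak (A5,B5) → cow (A6,B6) → yak (A7,B7) → yak (A9,B9).
So the longest common subsequence has length 7.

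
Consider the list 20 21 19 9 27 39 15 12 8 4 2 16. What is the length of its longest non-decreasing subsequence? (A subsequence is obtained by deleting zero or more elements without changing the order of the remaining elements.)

4

Let dp[i] be the longest non-decreasing subsequence ending at position i. Then dp = [1, 2, 1, 1, 3, 4, 2, 2, 1, 1, 1, 3].
The maximum is 4; one witness is 20, 21, 27, 39 at positions 1,2,5,6.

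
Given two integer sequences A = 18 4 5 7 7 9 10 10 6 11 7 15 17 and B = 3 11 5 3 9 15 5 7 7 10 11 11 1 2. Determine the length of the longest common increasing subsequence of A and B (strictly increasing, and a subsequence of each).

4

For each value that appears in both, track the longest common increasing run ending there.
The best achievable length is 4; one witness is 5, 9, 10, 11 (A-positions 3,6,7,10, B-positions 3,5,10,11).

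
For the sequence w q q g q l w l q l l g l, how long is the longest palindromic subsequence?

7

Using dp[i][j] = 2 + dp[i+1][j−1] if the ends match, else max(dp[i+1][j], dp[i][j−1]):
dp[1][13] = 7. A witness is gllqllg at positions 4,6,8,9,10,11,12.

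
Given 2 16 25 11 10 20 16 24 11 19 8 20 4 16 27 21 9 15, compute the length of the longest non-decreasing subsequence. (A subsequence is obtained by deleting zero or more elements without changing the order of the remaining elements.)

One longest non-decreasing subsequence is 2, 16, 16, 19, 20, 27 (positions 1,2,7,10,12,15), of length 6; no longer one exists.

6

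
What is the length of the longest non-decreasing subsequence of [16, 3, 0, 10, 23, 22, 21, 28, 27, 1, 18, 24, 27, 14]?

One longest non-decreasing subsequence is 3, 10, 23, 27, 27 (positions 2,4,5,9,13), of length 5; no longer one exists.

5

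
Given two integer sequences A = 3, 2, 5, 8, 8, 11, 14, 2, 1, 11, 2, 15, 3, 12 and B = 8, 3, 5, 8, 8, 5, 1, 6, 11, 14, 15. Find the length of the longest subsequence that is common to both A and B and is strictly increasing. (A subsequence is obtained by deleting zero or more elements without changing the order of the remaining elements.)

A longest common strictly increasing subsequence is 3, 5, 8, 11, 14, 15 (length 6); it appears in order in both A and B, and no longer such subsequence exists.

6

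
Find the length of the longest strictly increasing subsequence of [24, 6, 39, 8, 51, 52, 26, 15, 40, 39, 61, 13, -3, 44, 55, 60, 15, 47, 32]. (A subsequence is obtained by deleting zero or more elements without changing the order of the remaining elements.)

7

Let dp[i] be the longest increasing subsequence ending at position i. Then dp = [1, 1, 2, 2, 3, 4, 3, 3, 4, 4, 5, 3, 1, 5, 6, 7, 4, 6, 5].
The maximum is 7; one witness is 6, 8, 26, 40, 44, 55, 60 at positions 2,4,7,9,14,15,16.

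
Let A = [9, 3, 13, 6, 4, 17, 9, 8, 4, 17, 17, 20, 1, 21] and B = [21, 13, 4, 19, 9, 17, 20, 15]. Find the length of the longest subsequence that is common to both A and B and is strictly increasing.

4

For each value that appears in both, track the longest common increasing run ending there.
The best achievable length is 4; one witness is 4, 9, 17, 20 (A-positions 5,7,10,12, B-positions 3,5,6,7).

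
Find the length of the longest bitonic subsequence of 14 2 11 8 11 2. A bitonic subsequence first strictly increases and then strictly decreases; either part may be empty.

One longest bitonic subsequence is 14, 11, 8, 2 (positions 1,3,4,6): it rises to 14 then falls. Length 4 is optimal.

4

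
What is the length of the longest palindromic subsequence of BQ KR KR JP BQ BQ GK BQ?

4

Using dp[i][j] = 2 + dp[i+1][j−1] if the ends match, else max(dp[i+1][j], dp[i][j−1]):
dp[1][8] = 4. A witness is BQ BQ BQ BQ at positions 1,5,6,8.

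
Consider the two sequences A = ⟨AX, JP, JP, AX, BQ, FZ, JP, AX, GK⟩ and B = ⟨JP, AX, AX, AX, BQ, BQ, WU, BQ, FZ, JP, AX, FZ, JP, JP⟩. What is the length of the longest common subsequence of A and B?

Backtracking the LCS table gives one alignment: AX (A1,B3) → AX (A4,B4) → BQ (A5,B8) → FZ (A6,B9) → JP (A7,B10) → AX (A8,B11).
So the longest common subsequence has length 6.

6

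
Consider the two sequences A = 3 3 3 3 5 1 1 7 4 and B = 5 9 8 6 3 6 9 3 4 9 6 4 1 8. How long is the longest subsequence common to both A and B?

Backtracking the LCS table gives one alignment: 3 (A1,B5) → 3 (A2,B8) → 1 (A6,B13).
So the longest common subsequence has length 3.

3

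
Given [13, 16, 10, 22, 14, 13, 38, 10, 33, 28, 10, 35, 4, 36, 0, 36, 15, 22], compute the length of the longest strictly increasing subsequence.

6

Scanning left to right, the best length ending at each element is: 13→1, 16→2, 10→1, 22→3, 14→2, 13→2, 38→4, 10→1, 33→4, 28→4, 10→1, 35→5, 4→1, 36→6, 0→1, 36→6, 15→3, 22→4.
So the longest increasing subsequence has length 6, e.g. 13, 16, 22, 33, 35, 36.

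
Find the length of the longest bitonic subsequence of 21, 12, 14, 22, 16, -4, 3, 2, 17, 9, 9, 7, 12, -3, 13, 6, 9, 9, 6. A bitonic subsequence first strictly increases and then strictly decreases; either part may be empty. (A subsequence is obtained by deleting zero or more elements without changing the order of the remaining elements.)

One longest bitonic subsequence is 12, 14, 22, 17, 13, 9, 6 (positions 2,3,4,9,15,18,19): it rises to 22 then falls. Length 7 is optimal.

7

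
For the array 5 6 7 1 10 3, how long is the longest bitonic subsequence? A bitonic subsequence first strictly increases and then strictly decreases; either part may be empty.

Let inc[i] be the LIS ending at i and dec[i] the longest strictly decreasing subsequence starting at i. inc = [1, 2, 3, 1, 4, 2], dec = [2, 2, 2, 1, 2, 1].
max_i inc[i]+dec[i]−1 = 5, with one witness 5, 6, 7, 10, 3.

5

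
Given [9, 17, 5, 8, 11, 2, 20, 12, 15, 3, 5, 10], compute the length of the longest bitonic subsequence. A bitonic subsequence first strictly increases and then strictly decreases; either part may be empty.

6

Let inc[i] be the LIS ending at i and dec[i] the longest strictly decreasing subsequence starting at i. inc = [1, 2, 1, 2, 3, 1, 4, 4, 5, 2, 3, 4], dec = [3, 3, 2, 2, 2, 1, 3, 2, 2, 1, 1, 1].
max_i inc[i]+dec[i]−1 = 6, with one witness 5, 8, 11, 20, 15, 10.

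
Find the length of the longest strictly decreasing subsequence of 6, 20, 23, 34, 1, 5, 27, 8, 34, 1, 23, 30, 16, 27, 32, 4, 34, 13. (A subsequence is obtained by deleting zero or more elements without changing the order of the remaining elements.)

5

Let dp[i] be the longest decreasing subsequence ending at position i. Then dp = [1, 1, 1, 1, 2, 2, 2, 3, 1, 4, 3, 2, 4, 3, 2, 5, 1, 5].
The maximum is 5; one witness is 34, 27, 23, 16, 4 at positions 4,7,11,13,16.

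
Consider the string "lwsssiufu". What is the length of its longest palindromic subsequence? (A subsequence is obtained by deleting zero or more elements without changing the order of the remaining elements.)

3

One longest palindromic subsequence is ufu (positions 7,8,9); it reads the same forward and backward, and the interval DP gives dp[1][9] = 3.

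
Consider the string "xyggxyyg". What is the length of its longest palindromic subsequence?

Using dp[i][j] = 2 + dp[i+1][j−1] if the ends match, else max(dp[i+1][j], dp[i][j−1]):
dp[1][8] = 4. A witness is gyyg at positions 3,6,7,8.

4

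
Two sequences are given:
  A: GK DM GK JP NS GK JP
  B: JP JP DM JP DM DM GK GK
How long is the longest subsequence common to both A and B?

3

A longest common subsequence is DM, GK, GK (length 3); the LCS DP confirms no longer common subsequence exists.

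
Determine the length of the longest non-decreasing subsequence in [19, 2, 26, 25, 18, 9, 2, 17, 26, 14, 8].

4

Let dp[i] be the longest non-decreasing subsequence ending at position i. Then dp = [1, 1, 2, 2, 2, 2, 2, 3, 4, 3, 3].
The maximum is 4; one witness is 2, 9, 17, 26 at positions 2,6,8,9.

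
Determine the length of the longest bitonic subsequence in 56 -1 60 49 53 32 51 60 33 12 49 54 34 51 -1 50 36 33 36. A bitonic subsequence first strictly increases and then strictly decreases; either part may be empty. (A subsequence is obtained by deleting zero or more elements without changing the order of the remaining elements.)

9

One longest bitonic subsequence is -1, 49, 53, 60, 54, 51, 50, 36, 33 (positions 2,4,5,8,12,14,16,17,18): it rises to 60 then falls. Length 9 is optimal.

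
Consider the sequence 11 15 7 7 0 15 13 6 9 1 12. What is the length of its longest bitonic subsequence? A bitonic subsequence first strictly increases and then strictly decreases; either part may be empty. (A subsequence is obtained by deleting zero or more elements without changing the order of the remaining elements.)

One longest bitonic subsequence is 11, 15, 13, 9, 1 (positions 1,2,7,9,10): it rises to 15 then falls. Length 5 is optimal.

5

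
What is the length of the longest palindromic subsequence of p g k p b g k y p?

One longest palindromic subsequence is pkgkp (positions 1,3,6,7,9); it reads the same forward and backward, and the interval DP gives dp[1][9] = 5.

5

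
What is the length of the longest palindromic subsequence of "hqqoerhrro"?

One longest palindromic subsequence is orrro (positions 4,6,8,9,10); it reads the same forward and backward, and the interval DP gives dp[1][10] = 5.

5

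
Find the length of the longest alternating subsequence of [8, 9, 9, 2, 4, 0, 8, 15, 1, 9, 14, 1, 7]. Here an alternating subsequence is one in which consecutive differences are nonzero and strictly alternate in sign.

Track the best alternating length ending on an up-step vs a down-step at each position: up/down = 1/1, 2/1, 2/1, 1/3, 4/3, 1/5, 6/3, 6/1, 6/7, 8/7, 8/7, 6/9, 10/9.
The maximum over both is 10; one such subsequence is 8, 9, 2, 4, 0, 8, 1, 9, 1, 7.

10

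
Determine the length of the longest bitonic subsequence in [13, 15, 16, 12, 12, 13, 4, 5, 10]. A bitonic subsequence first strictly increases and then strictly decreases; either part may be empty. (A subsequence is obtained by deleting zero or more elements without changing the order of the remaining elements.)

Let inc[i] be the LIS ending at i and dec[i] the longest strictly decreasing subsequence starting at i. inc = [1, 2, 3, 1, 1, 2, 1, 2, 3], dec = [3, 3, 3, 2, 2, 2, 1, 1, 1].
max_i inc[i]+dec[i]−1 = 5, with one witness 13, 15, 16, 13, 10.

5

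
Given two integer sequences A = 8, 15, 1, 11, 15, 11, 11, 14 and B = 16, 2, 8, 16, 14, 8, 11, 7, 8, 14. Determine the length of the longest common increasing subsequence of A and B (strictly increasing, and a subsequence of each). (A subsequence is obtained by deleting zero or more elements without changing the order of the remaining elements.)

3

For each value that appears in both, track the longest common increasing run ending there.
The best achievable length is 3; one witness is 8, 11, 14 (A-positions 1,4,8, B-positions 3,7,10).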